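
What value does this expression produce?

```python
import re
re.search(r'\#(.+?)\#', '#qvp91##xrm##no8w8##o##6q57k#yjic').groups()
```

A non-greedy quantifier consumes as few characters as it can — just enough that the remainder of the pattern still matches from where it stops; whatever follows it matches normally.
Unlike `match`, `search` isn't anchored — it looks for the pattern anywhere in the string.
The match spans [0:7] → '#qvp91#'.
Captured: group 1 = 'qvp91'.

('qvp91',)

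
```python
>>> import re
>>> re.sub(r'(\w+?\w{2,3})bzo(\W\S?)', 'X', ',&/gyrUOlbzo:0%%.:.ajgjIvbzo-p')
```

',&/X%%.:.X'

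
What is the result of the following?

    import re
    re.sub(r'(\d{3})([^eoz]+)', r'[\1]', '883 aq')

'[883]'

The replacement refers to a captured group, so each match is rewritten using its own captured text.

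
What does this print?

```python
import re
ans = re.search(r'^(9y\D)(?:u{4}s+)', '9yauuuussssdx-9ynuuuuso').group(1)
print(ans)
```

9ya

Pattern: anchored at the start of the string; then the literal '9y', then a non-digit (captured); then exactly 4 of a literal 'u', then one or more of the literal 's' (non-capturing group).
`re.search` scans for the first position where the pattern succeeds.
The match spans [0:11] → '9yauuuussss'.
Captured: group 1 = '9ya'.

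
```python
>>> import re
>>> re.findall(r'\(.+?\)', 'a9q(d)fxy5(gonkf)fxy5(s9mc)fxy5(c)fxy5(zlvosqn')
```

['(d)', '(gonkf)', '(s9mc)', '(c)']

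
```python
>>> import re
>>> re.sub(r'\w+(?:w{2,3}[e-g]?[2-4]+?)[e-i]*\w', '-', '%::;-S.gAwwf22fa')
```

'%::;-S.-fa'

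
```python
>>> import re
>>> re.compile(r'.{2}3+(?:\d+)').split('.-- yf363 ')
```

Pattern: exactly 2 of any character, then one or more of the literal '3'; then one or more of a digit (non-capturing group).
Matches to split on: at [4:9] → 'yf363'.
`split` removes every match and returns the 2 fragments in between.

['.-- ', ' ']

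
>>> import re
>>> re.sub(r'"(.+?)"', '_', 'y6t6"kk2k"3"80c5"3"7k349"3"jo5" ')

Matches: at [4:10] → '"kk2k"'; at [11:17] → '"80c5"'; at [18:25] → '"7k349"'; at [26:31] → '"jo5"'.
Every occurrence is swapped for '_'.

'y6t6_3_3_3_ '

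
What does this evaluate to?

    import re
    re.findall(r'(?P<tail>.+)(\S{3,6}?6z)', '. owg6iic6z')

[('. owg6', 'iic6z')]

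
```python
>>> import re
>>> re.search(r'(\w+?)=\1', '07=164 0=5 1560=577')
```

None

A backreference is literal: `\1` must see the identical characters the first group matched.
Here no position works, so the call returns None.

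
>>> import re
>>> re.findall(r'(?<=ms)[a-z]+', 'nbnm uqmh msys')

Because the assertion is zero-width, the text it checks is not consumed and won't appear in the result.
Matches: at [12:14] → 'ys'.
No capturing groups, so `findall` returns the 1 full match string.

['ys']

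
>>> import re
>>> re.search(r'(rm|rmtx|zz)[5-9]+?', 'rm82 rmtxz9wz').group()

'rm8'

Unlike `match`, `search` isn't anchored — it looks for the pattern anywhere in the string.
The match spans [0:3] → 'rm8'.
Captured: group 1 = 'rm'.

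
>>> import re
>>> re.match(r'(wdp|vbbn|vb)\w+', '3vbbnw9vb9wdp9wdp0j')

None

`re.match` only tries the pattern at the start of the string.
Here position 0 doesn't satisfy it, so the call returns None.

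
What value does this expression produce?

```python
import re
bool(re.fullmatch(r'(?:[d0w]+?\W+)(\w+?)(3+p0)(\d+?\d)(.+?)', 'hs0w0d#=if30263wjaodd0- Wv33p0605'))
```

False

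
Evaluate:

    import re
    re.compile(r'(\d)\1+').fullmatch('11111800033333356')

After group 1 captures some text, `\1` only succeeds where that same text appears again.
`re.fullmatch` is like wrapping the pattern in `^…$` (in single-line mode).
Here the string isn't matched end-to-end, so the call returns None.

None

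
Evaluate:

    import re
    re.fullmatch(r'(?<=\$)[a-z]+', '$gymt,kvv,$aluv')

Because the assertion is zero-width, the text it checks is not consumed and won't appear in the result.
`re.fullmatch` is like wrapping the pattern in `^…$` (in single-line mode).
Here there's no way to consume every character, so the call returns None.

None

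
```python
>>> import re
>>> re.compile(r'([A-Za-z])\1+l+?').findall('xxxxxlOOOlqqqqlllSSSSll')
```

`\1` has to match the exact text group 1 already captured.
Scanning left to right: at [0:6] match 'xxxxxl', group 1 = 'x'; at [6:10] match 'OOOl', group 1 = 'O'; at [10:15] match 'qqqql', group 1 = 'q'; at [17:22] match 'SSSSl', group 1 = 'S'.
`findall` collects group 1 from each match (4 total).

['x', 'O', 'q', 'S']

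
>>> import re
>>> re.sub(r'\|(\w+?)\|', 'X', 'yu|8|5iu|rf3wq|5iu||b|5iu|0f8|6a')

Each match is replaced by 'X'.

'yuX5iuX5iu|X5iuX6a'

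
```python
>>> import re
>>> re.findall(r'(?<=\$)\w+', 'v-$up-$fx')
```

The lookaround is zero-width — it requires the adjacent text to match without consuming it, so the asserted text isn't part of the match.
`findall` yields the raw match text (2 of them) because the pattern has no groups.

['up', 'fx']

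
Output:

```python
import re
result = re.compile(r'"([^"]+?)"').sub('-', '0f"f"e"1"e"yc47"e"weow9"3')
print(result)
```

Each match is replaced by '-'.

0f-e-e-e-3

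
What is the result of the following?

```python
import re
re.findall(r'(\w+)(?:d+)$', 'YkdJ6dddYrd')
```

The pattern matches one or more of a word character (captured); then one or more of a literal 'd' (non-capturing group); then anchored at the end.
Matches: at [0:11] match 'YkdJ6dddYrd', group 1 = 'YkdJ6dddYr'.
Because there's exactly one group, `findall` drops the full match and keeps group 1 from the one hit.

['YkdJ6dddYr']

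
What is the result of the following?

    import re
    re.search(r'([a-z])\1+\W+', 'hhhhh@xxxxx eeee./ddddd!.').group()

'hhhhh@'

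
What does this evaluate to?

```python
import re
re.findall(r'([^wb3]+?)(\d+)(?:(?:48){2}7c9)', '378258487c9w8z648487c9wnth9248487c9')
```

[('8z', '6'), ('nth', '92')]

`findall` packs the 2 group values into a tuple for every match.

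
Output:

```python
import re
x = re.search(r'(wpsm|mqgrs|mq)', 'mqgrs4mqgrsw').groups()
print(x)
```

The match spans [0:5] → 'mqgrs'.
Captured: group 1 = 'mqgrs'.

('mqgrs',)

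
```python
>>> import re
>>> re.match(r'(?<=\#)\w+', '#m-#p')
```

Lookahead/lookbehind check context without consuming it, so the matched span excludes the asserted characters.
`re.match` won't scan ahead — the pattern has to work from the very first character.
Here the string doesn't start with a match, so the call returns None.

None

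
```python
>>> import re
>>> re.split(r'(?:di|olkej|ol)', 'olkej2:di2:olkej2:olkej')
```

Alternation tries branches left to right and keeps the first one that lets the overall match succeed at that position.
`split` removes every match and returns the 5 fragments in between.

['', '2:', '2:', '2:', '']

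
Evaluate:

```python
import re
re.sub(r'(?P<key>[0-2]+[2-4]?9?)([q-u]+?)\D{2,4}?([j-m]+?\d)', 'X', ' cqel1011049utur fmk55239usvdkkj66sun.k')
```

' cqelX5X6sun.k'

This matches one or more of a character in [0-2], then optionally a character in [2-4], then optionally the literal '9' (captured as 'key'); then one or more of a character in [q-u] (lazy) (captured); then 2 to 4 of a non-digit (lazy); then one or more of a character in [j-m] (lazy), then a digit (captured).
Matches: at [5:21] → '1011049utur fmk5'; at [22:33] → '239usvdkkj6'.
Each match is replaced by 'X'.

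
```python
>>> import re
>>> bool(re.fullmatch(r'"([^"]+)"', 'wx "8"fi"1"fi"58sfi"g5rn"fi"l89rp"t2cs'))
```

For `fullmatch`, every character of the input must be accounted for by the pattern.
Here the pattern can't cover the whole string, so the call returns None, and `bool(None)` is False.

False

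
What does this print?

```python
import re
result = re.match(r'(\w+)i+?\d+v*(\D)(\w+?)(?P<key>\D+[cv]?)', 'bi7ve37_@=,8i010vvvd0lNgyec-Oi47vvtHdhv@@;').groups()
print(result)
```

Pattern: one or more of a word character (captured); then one or more of a literal 'i' (lazy), then one or more of a digit, then zero or more of the literal 'v'; then a non-digit (captured); then one or more of a word character (lazy) (captured); then one or more of a non-digit, then optionally one of [cv] (captured as 'key').
A `+?`/`*?`/`{m,n}?` starts at its minimum and grows only as far as needed for what follows to match.
`re.match` won't scan ahead — the pattern has to work from the very first character.
The match spans [0:11] → 'bi7ve37_@=,'.
Captured: group 1 = 'b', group 2 = 'e', group 3 = '37', group 4 = '_@=,'.

('b', 'e', '37', '_@=,')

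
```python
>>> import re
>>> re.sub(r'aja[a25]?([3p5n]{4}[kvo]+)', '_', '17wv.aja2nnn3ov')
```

The pattern matches the literal 'aja', then optionally one of [a25]; then exactly 4 of one of [3p5n], then one or more of one of [kvo] (captured).
Matches: at [5:15] → 'aja2nnn3ov'.
Every occurrence is swapped for '_'.

'17wv._'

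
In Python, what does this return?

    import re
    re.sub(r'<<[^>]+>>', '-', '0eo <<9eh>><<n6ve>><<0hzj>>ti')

'0eo ---ti'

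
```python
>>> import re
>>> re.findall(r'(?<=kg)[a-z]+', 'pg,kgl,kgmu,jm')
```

The lookaround is zero-width — it requires the adjacent text to match without consuming it, so the asserted text isn't part of the match.
No capturing groups, so `findall` returns the 2 full match strings.

['l', 'mu']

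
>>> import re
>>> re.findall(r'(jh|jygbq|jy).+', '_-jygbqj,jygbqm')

['jygbq']

`|` is ordered: at each position the engine commits to the first alternative that works.
One capturing group, so `findall` returns just the captured substring from the one match — 1 in all.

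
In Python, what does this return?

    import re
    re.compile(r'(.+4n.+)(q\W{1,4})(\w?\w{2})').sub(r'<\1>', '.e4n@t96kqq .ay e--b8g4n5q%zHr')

Each match is replaced using the text its own group 1 captured.

'<.e4n@t96kqq .ay e--b8g4n5>'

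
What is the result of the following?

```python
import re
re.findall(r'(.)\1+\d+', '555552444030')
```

['5']

The backreference `\1` re-matches whatever the first group consumed, character for character.
Walking the string: at [0:12] match '555552444030', group 1 = '5'.
One capturing group, so `findall` returns just the captured substring from the one match — 1 in all.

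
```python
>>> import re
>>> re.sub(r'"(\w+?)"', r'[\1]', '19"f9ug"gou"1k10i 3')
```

'19[f9ug]gou"1k10i 3'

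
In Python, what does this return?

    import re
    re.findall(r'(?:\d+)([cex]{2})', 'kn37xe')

['xe']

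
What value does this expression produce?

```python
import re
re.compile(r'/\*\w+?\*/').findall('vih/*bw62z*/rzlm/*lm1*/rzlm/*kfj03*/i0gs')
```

Matches: at [3:12] → '/*bw62z*/'; at [16:23] → '/*lm1*/'; at [27:36] → '/*kfj03*/'.
With no groups in the pattern, `findall` gives back each whole match — 3 here.

['/*bw62z*/', '/*lm1*/', '/*kfj03*/']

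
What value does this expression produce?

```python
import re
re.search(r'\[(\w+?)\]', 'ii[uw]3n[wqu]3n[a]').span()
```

The match spans [2:6] → '[uw]'.

(2, 6)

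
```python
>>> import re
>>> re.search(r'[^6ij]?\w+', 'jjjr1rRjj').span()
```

(0, 9)

Pattern: optionally any character except [6ij]; then one or more of a word character.
The match spans [0:9] → 'jjjr1rRjj'.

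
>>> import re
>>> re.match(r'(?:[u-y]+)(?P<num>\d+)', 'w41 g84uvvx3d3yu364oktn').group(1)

This matches one or more of a character in [u-y] (non-capturing group); then one or more of a digit (captured as 'num').
`match` is anchored at position 0; if the pattern doesn't fit there, it returns None.
The match spans [0:3] → 'w41'.
Captured: group 1 = '41'.

'41'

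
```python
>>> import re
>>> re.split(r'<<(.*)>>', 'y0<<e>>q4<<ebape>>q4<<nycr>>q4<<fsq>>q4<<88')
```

['y0', 'e>>q4<<ebape>>q4<<nycr>>q4<<fsq', 'q4<<88']

Matches to split on: at [2:37] → '<<e>>q4<<ebape>>q4<<nycr>>q4<<fsq>>'.
`re.split` interleaves the captured-group text with the surrounding fragments.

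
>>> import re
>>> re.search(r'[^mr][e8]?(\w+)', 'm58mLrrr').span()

(1, 8)

This matches any character except [mr], then optionally one of [e8]; then one or more of a word character (captured).
`search` walks the string left to right and returns the first match it finds.
The match spans [1:8] → '58mLrrr'.
Captured: group 1 = 'mLrrr'.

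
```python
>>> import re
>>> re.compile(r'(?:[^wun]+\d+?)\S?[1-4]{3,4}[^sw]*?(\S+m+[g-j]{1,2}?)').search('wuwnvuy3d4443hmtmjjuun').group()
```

'y3d4443hmtmj'

This matches one or more of any character except [wun], then one or more of a digit (lazy) (non-capturing group); then optionally a non-whitespace character, then 3 to 4 of a character in [1-4], then zero or more of any character except [sw] (lazy); then one or more of a non-whitespace character, then one or more of a literal 'm', then 1 to 2 of a character in [g-j] (lazy) (captured).
Because the quantifier is non-greedy, it stops expanding at the earliest point where the rest of the pattern can succeed.
`search` walks the string left to right and returns the first match it finds.
The match spans [6:18] → 'y3d4443hmtmj'.
Captured: group 1 = 'hmtmj'.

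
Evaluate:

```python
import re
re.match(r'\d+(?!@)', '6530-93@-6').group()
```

'6530'

`match` is anchored at position 0; if the pattern doesn't fit there, it returns None.
The match spans [0:4] → '6530'.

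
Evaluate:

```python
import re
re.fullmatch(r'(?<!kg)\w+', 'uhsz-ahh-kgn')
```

None

`re.fullmatch` is like wrapping the pattern in `^…$` (in single-line mode).
Here there's no way to consume every character, so the call returns None.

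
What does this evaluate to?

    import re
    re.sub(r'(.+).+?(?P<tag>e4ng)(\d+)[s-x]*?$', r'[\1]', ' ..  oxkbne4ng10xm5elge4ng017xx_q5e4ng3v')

'[ ..  oxkbne4ng10xm5elge4ng017xx_q]'

Pattern: one or more of any character (captured); then one or more of any character (lazy); then the literal 'e', then the literal '4ng' (captured as 'tag'); then one or more of a digit (captured); then zero or more of a character in [s-x] (lazy); then anchored at the end.
The replacement refers to a captured group, so each match is rewritten using its own captured text.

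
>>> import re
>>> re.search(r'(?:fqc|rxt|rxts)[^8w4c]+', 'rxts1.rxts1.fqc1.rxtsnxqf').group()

'rxts1.rxts1.fq'

The match spans [0:14] → 'rxts1.rxts1.fq'.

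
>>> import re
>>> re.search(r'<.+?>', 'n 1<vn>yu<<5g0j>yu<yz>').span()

(3, 7)

A non-greedy quantifier consumes as few characters as it can — just enough that the remainder of the pattern still matches from where it stops; whatever follows it matches normally.
`re.search` tries every starting position until one works.
The match spans [3:7] → '<vn>'.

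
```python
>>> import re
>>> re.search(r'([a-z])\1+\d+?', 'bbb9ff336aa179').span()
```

(0, 4)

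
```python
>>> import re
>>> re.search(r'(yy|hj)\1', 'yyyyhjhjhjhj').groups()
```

('yy',)

`\1` is not a pattern — it's the concrete string captured by group 1, re-applied verbatim.
Unlike `match`, `search` isn't anchored — it looks for the pattern anywhere in the string.
The match spans [0:4] → 'yyyy'.
Captured: group 1 = 'yy'.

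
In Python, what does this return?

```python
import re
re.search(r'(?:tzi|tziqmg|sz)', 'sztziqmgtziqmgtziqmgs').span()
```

(0, 2)

`re.search` tries every starting position until one works.
The match spans [0:2] → 'sz'.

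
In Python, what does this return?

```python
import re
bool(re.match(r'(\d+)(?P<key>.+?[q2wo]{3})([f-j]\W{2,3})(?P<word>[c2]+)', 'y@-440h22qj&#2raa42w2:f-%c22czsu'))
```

The pattern matches one or more of a digit (captured); then one or more of any character (lazy), then exactly 3 of one of [q2wo] (captured as 'key'); then a character in [f-j], then 2 to 3 of a non-word character (captured); then one or more of one of [c2] (captured as 'word').
With `match`, the pattern is implicitly anchored at the beginning.
Here the string doesn't start with a match, so the call returns None, and `bool(None)` is False.

False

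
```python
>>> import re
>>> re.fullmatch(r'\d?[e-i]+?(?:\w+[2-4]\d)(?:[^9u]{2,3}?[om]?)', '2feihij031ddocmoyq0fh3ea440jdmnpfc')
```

For `fullmatch`, every character of the input must be accounted for by the pattern.
Here the string isn't matched end-to-end, so the call returns None.

None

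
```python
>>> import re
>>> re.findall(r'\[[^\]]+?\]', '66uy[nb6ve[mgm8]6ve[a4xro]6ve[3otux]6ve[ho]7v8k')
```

['[nb6ve[mgm8]', '[a4xro]', '[3otux]', '[ho]']

No capturing groups, so `findall` returns the 4 full match strings.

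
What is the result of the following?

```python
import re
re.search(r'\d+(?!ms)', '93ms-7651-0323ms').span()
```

(0, 1)

The negative lookahead/lookbehind blocks any match where the forbidden context is present.
`search` walks the string left to right and returns the first match it finds.
The match spans [0:1] → '9'.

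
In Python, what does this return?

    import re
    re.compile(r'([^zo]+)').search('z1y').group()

Pattern: one or more of any character except [zo] (captured).
The match spans [1:3] → '1y'.

'1y'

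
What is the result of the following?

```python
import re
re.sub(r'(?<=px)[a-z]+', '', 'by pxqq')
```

'by px'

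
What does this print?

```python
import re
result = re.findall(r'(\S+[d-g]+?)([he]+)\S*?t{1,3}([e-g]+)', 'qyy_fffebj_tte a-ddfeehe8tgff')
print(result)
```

[('qyy_fff', 'e', 'e'), ('a-ddfee', 'he', 'gff')]

Pattern: one or more of a non-whitespace character, then one or more of a character in [d-g] (lazy) (captured); then one or more of one of [he] (captured); then zero or more of a non-whitespace character (lazy), then 1 to 3 of the literal 't'; then one or more of a character in [e-g] (captured).
`findall` packs the 3 group values into a tuple for every match.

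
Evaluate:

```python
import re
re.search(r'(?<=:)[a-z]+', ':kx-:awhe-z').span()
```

(1, 3)

The positive lookaround only admits positions where the adjacent text matches; those characters stay outside the span.
Unlike `match`, `search` isn't anchored — it looks for the pattern anywhere in the string.
The match spans [1:3] → 'kx'.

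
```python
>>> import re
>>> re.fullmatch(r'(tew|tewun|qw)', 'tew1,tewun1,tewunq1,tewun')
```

`re.fullmatch` is like wrapping the pattern in `^…$` (in single-line mode).
Here the string isn't matched end-to-end, so the call returns None.

None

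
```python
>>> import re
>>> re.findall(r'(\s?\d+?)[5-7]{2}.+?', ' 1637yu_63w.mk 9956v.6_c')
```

[' 99']

This matches optionally whitespace, then one or more of a digit (lazy) (captured); then exactly 2 of a character in [5-7], then one or more of any character (lazy).
Walking the string: at [14:20] match ' 9956v', group 1 = ' 99'.
`findall` collects group 1 from the one match (1 total).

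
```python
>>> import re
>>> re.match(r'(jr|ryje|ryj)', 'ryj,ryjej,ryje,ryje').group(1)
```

'ryj'

The match spans [0:3] → 'ryj'.
Captured: group 1 = 'ryj'.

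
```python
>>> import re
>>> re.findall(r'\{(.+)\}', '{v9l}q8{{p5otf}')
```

['v9l}q8{{p5otf']

Matches: at [0:15] match '{v9l}q8{{p5otf}', group 1 = 'v9l}q8{{p5otf'.
With a single group, `findall` returns only what that group captured — 1 item.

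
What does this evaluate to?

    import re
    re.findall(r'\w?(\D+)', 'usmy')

Because there's exactly one group, `findall` drops the full match and keeps group 1 from the one hit.

['smy']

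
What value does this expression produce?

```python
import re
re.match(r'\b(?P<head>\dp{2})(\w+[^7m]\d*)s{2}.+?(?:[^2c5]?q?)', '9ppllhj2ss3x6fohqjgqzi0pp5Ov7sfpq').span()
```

With `match`, the pattern is implicitly anchored at the beginning.
The match spans [0:12] → '9ppllhj2ss3x'.

(0, 12)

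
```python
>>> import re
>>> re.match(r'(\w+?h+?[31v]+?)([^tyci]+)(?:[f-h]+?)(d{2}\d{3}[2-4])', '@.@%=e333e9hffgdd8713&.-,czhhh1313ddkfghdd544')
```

None

Pattern: one or more of a word character (lazy), then one or more of the literal 'h' (lazy), then one or more of one of [31v] (lazy) (captured); then one or more of any character except [tyci] (captured); then one or more of a character in [f-h] (lazy) (non-capturing group); then exactly 2 of a literal 'd', then exactly 3 of a digit, then a character in [2-4] (captured).
`re.match` won't scan ahead — the pattern has to work from the very first character.
Here the string doesn't start with a match, so the call returns None.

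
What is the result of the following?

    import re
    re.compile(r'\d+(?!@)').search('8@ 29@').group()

'2'

The negative lookaround is zero-width — it rules out positions where the adjacent text would match, without consuming anything.
The match spans [3:4] → '2'.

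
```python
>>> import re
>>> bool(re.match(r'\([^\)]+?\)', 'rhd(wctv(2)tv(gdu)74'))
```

False

`match` is anchored at position 0; if the pattern doesn't fit there, it returns None.
Here position 0 doesn't satisfy it, so the call returns None, and `bool(None)` is False.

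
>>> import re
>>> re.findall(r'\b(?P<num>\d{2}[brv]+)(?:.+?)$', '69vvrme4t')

Pattern: a word boundary (`\b`, zero-width); then exactly 2 of a digit, then one or more of one of [brv] (captured as 'num'); then one or more of any character (lazy) (non-capturing group); then anchored at the end.
Scanning left to right: at [0:9] match '69vvrme4t', group 1 = '69vvr'.
`findall` collects group 1 from the one match (1 total).

['69vvr']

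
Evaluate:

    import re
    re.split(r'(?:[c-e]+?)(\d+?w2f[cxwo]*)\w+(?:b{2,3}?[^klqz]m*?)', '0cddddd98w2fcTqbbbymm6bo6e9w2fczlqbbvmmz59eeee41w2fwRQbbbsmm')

`re.split` interleaves the captured-group text with the surrounding fragments.

['0', '98w2fc', 'mm']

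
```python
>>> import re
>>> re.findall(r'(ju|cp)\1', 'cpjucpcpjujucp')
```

A backreference is literal: `\1` must see the identical characters the first group matched.
Matches: at [4:8] match 'cpcp', group 1 = 'cp'; at [8:12] match 'juju', group 1 = 'ju'.
With a single group, `findall` returns only what that group captured — 2 items.

['cp', 'ju']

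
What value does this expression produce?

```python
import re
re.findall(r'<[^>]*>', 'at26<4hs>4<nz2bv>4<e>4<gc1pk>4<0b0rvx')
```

['<4hs>', '<nz2bv>', '<e>', '<gc1pk>']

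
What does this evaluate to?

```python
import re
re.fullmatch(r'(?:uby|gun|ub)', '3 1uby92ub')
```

`re.fullmatch` is like wrapping the pattern in `^…$` (in single-line mode).
Here the string isn't matched end-to-end, so the call returns None.

None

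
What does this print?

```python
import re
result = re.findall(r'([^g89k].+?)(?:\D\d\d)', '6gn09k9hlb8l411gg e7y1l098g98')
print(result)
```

['6g', 'hlb8', '1gg e7y1']

With a single group, `findall` returns only what that group captured — 3 items.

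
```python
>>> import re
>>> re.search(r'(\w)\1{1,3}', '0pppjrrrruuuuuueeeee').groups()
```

('p',)

The match spans [1:4] → 'ppp'.
Captured: group 1 = 'p'.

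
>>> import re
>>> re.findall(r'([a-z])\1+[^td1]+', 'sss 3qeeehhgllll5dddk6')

['s', 'd']

A backreference is literal: `\1` must see the identical characters the first group matched.
With a single group, `findall` returns only what that group captured — 2 items.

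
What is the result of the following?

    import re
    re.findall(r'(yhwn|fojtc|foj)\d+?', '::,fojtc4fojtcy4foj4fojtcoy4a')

Walking the string: at [3:9] match 'fojtc4', group 1 = 'fojtc'; at [16:20] match 'foj4', group 1 = 'foj'.
With a single group, `findall` returns only what that group captured — 2 items.

['fojtc', 'foj']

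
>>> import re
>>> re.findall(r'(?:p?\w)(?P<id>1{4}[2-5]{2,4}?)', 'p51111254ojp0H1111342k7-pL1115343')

With the lazy modifier that quantifier settles for the fewest repetitions that let the rest of the pattern succeed (the atoms after it are unaffected and can still be greedy).
With a single group, `findall` returns only what that group captured — 2 items.

['111125', '111134']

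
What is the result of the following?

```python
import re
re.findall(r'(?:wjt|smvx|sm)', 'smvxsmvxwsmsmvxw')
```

['smvx', 'smvx', 'sm', 'smvx']

Alternation isn't longest-match — the leftmost alternative that fits at this position is chosen.
Matches: at [0:4] → 'smvx'; at [4:8] → 'smvx'; at [9:11] → 'sm'; at [11:15] → 'smvx'.
`findall` yields the raw match text (4 of them) because the pattern has no groups.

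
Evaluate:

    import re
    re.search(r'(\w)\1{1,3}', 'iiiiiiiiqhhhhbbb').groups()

('i',)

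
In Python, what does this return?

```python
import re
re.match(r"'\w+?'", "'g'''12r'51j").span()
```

`re.match` only tries the pattern at the start of the string.
The match spans [0:3] → "'g'".

(0, 3)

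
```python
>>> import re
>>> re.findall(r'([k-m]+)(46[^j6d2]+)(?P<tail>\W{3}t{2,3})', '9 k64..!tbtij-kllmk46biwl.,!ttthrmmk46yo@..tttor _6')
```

Pattern: one or more of a character in [k-m] (captured); then the literal '46', then one or more of any character except [j6d2] (captured); then exactly 3 of a non-word character, then 2 to 3 of a literal 't' (captured as 'tail').
Scanning left to right: at [14:31] match 'kllmk46biwl.,!ttt', groups = ('kllmk', '46biwl', '.,!ttt'); at [33:46] match 'mmk46yo@..ttt', groups = ('mmk', '46yo', '@..ttt').
`findall` packs the 3 group values into a tuple for every match.

[('kllmk', '46biwl', '.,!ttt'), ('mmk', '46yo', '@..ttt')]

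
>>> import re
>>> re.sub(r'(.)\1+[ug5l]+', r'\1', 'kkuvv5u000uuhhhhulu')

After group 1 captures some text, `\1` only succeeds where that same text appears again.
Matches: at [0:3] → 'kku'; at [3:7] → 'vv5u'; at [7:12] → '000uu'; at [12:19] → 'hhhhulu'.
Each match is replaced using the text its own group 1 captured.

'kv0h'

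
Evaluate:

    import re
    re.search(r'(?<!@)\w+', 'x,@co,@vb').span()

The negative lookahead/lookbehind blocks any match where the forbidden context is present.
The match spans [0:1] → 'x'.

(0, 1)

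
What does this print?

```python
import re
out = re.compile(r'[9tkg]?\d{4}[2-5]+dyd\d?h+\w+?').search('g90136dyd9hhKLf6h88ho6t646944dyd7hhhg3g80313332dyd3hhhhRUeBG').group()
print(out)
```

Lazy quantifiers expand one character at a time until the remainder of the pattern can match.
The match spans [22:37] → 't646944dyd7hhhg'.

t646944dyd7hhhg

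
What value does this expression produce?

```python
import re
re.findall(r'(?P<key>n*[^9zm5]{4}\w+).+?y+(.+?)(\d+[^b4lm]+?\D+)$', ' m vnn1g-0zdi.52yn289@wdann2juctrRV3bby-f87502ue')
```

Pattern: zero or more of the literal 'n', then exactly 4 of any character except [9zm5], then one or more of a word character (captured as 'key'); then one or more of any character (lazy); then one or more of a literal 'y'; then one or more of any character (lazy) (captured); then one or more of a digit, then one or more of any character except [b4lm] (lazy), then one or more of a non-digit (captured); then anchored at the end.
Walking the string: at [2:48] match ' vnn1g-0zdi.52yn289@wdann2juctrRV3bby-f87502ue', groups = (' vnn1g', 'n289@wdann2juctrRV3bby-f', '87502ue').
Multiple groups make `findall` return tuples — one 3-tuple for the one match.

[(' vnn1g', 'n289@wdann2juctrRV3bby-f', '87502ue')]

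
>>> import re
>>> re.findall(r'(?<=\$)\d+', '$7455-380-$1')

['7455', '1']

Lookahead/lookbehind check context without consuming it, so the matched span excludes the asserted characters.
Scanning left to right: at [1:5] → '7455'; at [11:12] → '1'.
No capturing groups, so `findall` returns the 2 full match strings.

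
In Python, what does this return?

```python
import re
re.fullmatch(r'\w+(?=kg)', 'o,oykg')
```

`re.fullmatch` requires the pattern to consume the entire string.
Here there's no way to consume every character, so the call returns None.

None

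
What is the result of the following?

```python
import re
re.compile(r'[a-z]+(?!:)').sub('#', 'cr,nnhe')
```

'#,#'

Because the assertion is negative and zero-width, positions next to the forbidden text are skipped.
Matches: at [0:2] → 'cr'; at [3:7] → 'nnhe'.
`sub` substitutes '#' at each match site.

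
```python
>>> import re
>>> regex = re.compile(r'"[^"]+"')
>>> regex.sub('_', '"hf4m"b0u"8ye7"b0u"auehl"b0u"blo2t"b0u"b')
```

Matches: at [0:6] → '"hf4m"'; at [9:15] → '"8ye7"'; at [18:25] → '"auehl"'; at [28:35] → '"blo2t"'.
`sub` substitutes '_' at each match site.

'_b0u_b0u_b0u_b0u"b'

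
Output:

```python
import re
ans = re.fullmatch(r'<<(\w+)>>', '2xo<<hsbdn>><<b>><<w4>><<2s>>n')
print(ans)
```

None

For `fullmatch`, every character of the input must be accounted for by the pattern.
Here there's no way to consume every character, so the call returns None.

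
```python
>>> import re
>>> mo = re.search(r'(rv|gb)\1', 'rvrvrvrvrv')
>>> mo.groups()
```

('rv',)

The match spans [0:4] → 'rvrv'.
Captured: group 1 = 'rv'.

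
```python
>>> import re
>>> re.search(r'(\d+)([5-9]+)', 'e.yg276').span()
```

(4, 7)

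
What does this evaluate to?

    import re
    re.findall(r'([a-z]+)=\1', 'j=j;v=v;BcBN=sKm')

['j', 'v']

A backreference is literal: `\1` must see the identical characters the first group matched.
Because there's exactly one group, `findall` drops the full match and keeps group 1 from each hit.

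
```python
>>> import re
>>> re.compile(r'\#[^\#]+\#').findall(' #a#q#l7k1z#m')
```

['#a#', '#l7k1z#']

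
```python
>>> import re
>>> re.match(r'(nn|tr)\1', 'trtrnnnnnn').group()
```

With `match`, the pattern is implicitly anchored at the beginning.
The match spans [0:4] → 'trtr'.

'trtr'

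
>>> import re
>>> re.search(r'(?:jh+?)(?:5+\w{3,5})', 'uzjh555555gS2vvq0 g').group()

'jh555555gS2vv'

Pattern: a literal 'j', then one or more of a literal 'h' (lazy) (non-capturing group); then one or more of the literal '5', then 3 to 5 of a word character (non-capturing group).
`search` walks the string left to right and returns the first match it finds.
The match spans [2:15] → 'jh555555gS2vv'.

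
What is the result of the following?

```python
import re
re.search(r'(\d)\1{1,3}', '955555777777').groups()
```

('5',)

`\1` has to match the exact text group 1 already captured.
Unlike `match`, `search` isn't anchored — it looks for the pattern anywhere in the string.
The match spans [1:5] → '5555'.
Captured: group 1 = '5'.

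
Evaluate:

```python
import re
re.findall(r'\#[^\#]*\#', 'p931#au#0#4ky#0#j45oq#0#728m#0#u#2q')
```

['#au#', '#4ky#', '#j45oq#', '#728m#', '#u#']

Matches: at [4:8] → '#au#'; at [9:14] → '#4ky#'; at [15:22] → '#j45oq#'; at [23:29] → '#728m#'; at [30:33] → '#u#'.
Since nothing is captured, `findall` lists the 5 matched substrings directly.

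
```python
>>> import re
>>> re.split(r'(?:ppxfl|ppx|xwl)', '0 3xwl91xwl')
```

['0 3', '91', '']

`split` removes every match and returns the 3 fragments in between.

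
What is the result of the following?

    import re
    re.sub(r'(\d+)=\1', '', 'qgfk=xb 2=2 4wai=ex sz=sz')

After group 1 captures some text, `\1` only succeeds where that same text appears again.
Matches: at [8:11] → '2=2'.
Every occurrence is swapped for ''.

'qgfk=xb  4wai=ex sz=sz'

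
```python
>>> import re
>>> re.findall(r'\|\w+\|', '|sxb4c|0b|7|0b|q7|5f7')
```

Matches: at [0:7] → '|sxb4c|'; at [9:12] → '|7|'; at [14:18] → '|q7|'.
No capturing groups, so `findall` returns the 3 full match strings.

['|sxb4c|', '|7|', '|q7|']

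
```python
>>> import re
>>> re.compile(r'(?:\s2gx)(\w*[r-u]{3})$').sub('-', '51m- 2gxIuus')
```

Pattern: whitespace, then the literal '2gx' (non-capturing group); then zero or more of a word character, then exactly 3 of a character in [r-u] (captured); then anchored at the end.
Matches: at [4:12] → ' 2gxIuus'.
Every occurrence is swapped for '-'.

'51m--'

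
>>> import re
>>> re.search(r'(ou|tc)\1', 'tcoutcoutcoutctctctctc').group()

`\1` is not a pattern — it's the concrete string captured by group 1, re-applied verbatim.
The match spans [12:16] → 'tctc'.

'tctc'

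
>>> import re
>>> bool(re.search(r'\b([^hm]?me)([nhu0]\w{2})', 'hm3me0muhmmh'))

Pattern: a word boundary (`\b`, zero-width); then optionally any character except [hm], then the literal 'me' (captured); then one of [nhu0], then exactly 2 of a word character (captured).
Here nothing in the string fits, so the call returns None, and `bool(None)` is False.

False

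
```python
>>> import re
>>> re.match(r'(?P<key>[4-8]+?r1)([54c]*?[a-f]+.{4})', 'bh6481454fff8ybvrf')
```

None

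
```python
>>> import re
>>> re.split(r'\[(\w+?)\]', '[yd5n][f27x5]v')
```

['', 'yd5n', '', 'f27x5', 'v']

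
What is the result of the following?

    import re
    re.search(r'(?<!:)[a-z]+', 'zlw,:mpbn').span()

(0, 3)

The negative lookaround is zero-width — it rules out positions where the adjacent text would match, without consuming anything.
Unlike `match`, `search` isn't anchored — it looks for the pattern anywhere in the string.
The match spans [0:3] → 'zlw'.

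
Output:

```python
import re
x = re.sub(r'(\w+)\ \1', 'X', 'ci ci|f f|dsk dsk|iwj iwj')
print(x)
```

A backreference is literal: `\1` must see the identical characters the first group matched.
Matches: at [0:5] → 'ci ci'; at [6:9] → 'f f'; at [10:17] → 'dsk dsk'; at [18:25] → 'iwj iwj'.
Each match is replaced by 'X'.

X|X|X|X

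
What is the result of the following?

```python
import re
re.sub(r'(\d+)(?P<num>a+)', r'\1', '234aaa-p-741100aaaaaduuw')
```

This matches one or more of a digit (captured); then one or more of a literal 'a' (captured as 'num').
Matches: at [0:6] → '234aaa'; at [9:20] → '741100aaaaa'.
Each match is replaced using the text its own group 1 captured.

'234-p-741100duuw'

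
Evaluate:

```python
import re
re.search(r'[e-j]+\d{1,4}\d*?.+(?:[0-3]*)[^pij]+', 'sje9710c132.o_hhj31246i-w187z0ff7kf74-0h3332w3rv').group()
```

This matches one or more of a character in [e-j], then 1 to 4 of a digit; then zero or more of a digit (lazy), then one or more of any character; then zero or more of a character in [0-3] (non-capturing group); then one or more of any character except [pij].
`re.search` scans for the first position where the pattern succeeds.
The match spans [1:48] → 'je9710c132.o_hhj31246i-w187z0ff7kf74-0h3332w3rv'.

'je9710c132.o_hhj31246i-w187z0ff7kf74-0h3332w3rv'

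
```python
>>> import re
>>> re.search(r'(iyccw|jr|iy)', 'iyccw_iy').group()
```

Branches in `(...|...)` are attempted left-to-right; the first branch that allows the whole pattern to succeed is taken.
`re.search` scans for the first position where the pattern succeeds.
The match spans [0:5] → 'iyccw'.
Captured: group 1 = 'iyccw'.

'iyccw'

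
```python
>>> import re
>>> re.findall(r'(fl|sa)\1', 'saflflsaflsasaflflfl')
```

['fl', 'sa', 'fl']

`\1` has to match the exact text group 1 already captured.
Walking the string: at [2:6] match 'flfl', group 1 = 'fl'; at [10:14] match 'sasa', group 1 = 'sa'; at [14:18] match 'flfl', group 1 = 'fl'.
One capturing group, so `findall` returns just the captured substring from each match — 3 in all.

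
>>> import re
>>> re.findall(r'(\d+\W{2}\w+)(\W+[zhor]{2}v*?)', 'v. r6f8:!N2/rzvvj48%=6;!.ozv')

Pattern: one or more of a digit, then exactly 2 of a non-word character, then one or more of a word character (captured); then one or more of a non-word character, then exactly 2 of one of [zhor], then zero or more of a literal 'v' (lazy) (captured).
The `?` after the quantifier makes it lazy — it takes as little as possible before letting the rest of the pattern try.
Walking the string: at [6:14] match '8:!N2/rz', groups = ('8:!N2', '/rz'); at [17:27] match '48%=6;!.oz', groups = ('48%=6', ';!.oz').
2 groups means each result is a tuple of 2 captured strings — 2 here.

[('8:!N2', '/rz'), ('48%=6', ';!.oz')]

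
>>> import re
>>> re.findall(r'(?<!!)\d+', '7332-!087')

`(?!…)`/`(?<!…)` only lets a position through if the neighbouring text does NOT match; no characters are consumed.
Scanning left to right: at [0:4] → '7332'; at [7:9] → '87'.
With no groups in the pattern, `findall` gives back each whole match — 2 here.

['7332', '87']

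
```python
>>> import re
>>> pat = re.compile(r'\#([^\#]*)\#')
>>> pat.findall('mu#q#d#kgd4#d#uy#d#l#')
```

['q', 'kgd4', 'uy', 'l']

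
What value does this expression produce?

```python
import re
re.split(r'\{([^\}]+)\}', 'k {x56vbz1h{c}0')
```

['k ', 'x56vbz1h{c', '0']

With a capturing group present, the delimiter's captured portion is kept in the result list.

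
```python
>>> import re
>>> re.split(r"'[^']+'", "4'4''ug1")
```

Splitting on the pattern gives 2 pieces.

['4', "'ug1"]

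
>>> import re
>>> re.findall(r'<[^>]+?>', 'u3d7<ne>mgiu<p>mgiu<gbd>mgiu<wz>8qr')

['<ne>', '<p>', '<gbd>', '<wz>']

Scanning left to right: at [4:8] → '<ne>'; at [12:15] → '<p>'; at [19:24] → '<gbd>'; at [28:32] → '<wz>'.
`findall` yields the raw match text (4 of them) because the pattern has no groups.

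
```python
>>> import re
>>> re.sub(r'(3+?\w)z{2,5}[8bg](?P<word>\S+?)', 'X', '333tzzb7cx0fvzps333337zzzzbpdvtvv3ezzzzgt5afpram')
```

'Xcx0fvzpsXdvtvvX5afpram'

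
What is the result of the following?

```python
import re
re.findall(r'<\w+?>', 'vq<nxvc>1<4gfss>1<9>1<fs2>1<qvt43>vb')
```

With no groups in the pattern, `findall` gives back each whole match — 5 here.

['<nxvc>', '<4gfss>', '<9>', '<fs2>', '<qvt43>']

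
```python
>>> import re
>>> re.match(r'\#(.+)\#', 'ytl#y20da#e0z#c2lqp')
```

None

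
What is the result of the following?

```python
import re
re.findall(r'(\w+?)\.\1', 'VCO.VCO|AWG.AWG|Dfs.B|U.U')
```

['VCO', 'AWG', 'U']

A backreference is literal: `\1` must see the identical characters the first group matched.
Scanning left to right: at [0:7] match 'VCO.VCO', group 1 = 'VCO'; at [8:15] match 'AWG.AWG', group 1 = 'AWG'; at [22:25] match 'U.U', group 1 = 'U'.
`findall` collects group 1 from each match (3 total).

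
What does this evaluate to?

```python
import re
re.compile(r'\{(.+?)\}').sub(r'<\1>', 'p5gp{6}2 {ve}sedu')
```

'p5gp<6>2 <ve>sedu'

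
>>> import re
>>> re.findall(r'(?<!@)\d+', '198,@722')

Because the assertion is negative and zero-width, positions next to the forbidden text are skipped.
With no groups in the pattern, `findall` gives back each whole match — 2 here.

['198', '22']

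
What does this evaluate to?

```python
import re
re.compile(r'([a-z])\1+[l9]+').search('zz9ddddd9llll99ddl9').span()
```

The backreference `\1` re-matches whatever the first group consumed, character for character.
The match spans [0:3] → 'zz9'.

(0, 3)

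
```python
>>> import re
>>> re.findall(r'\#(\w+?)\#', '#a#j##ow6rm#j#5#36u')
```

['a', 'ow6rm', '5']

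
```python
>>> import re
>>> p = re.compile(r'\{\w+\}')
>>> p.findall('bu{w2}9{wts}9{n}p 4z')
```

With no groups in the pattern, `findall` gives back each whole match — 3 here.

['{w2}', '{wts}', '{n}']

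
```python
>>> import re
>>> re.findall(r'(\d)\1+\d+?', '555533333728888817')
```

['5', '3', '8']

`\1` has to match the exact text group 1 already captured.
Matches: at [0:5] match '55553', group 1 = '5'; at [5:10] match '33337', group 1 = '3'; at [11:17] match '888881', group 1 = '8'.
`findall` collects group 1 from each match (3 total).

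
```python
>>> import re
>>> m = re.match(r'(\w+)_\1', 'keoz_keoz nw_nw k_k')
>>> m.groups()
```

`\1` has to match the exact text group 1 already captured.
`match` is anchored at position 0; if the pattern doesn't fit there, it returns None.
The match spans [0:9] → 'keoz_keoz'.
Captured: group 1 = 'keoz'.

('keoz',)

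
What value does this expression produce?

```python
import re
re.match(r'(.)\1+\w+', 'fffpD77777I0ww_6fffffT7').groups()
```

('f',)

The match spans [0:23] → 'fffpD77777I0ww_6fffffT7'.
Captured: group 1 = 'f'.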